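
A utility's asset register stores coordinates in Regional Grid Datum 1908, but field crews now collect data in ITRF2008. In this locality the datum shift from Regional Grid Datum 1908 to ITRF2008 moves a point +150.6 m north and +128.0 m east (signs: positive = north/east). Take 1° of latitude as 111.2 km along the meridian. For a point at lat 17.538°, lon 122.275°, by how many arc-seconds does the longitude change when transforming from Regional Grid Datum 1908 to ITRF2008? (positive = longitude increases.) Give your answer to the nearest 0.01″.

At latitude 17.538°, cos φ = 0.953517.
1° of longitude at this latitude = 111.2 × cos φ = 106.03 km, so Δλ = 128.0 / 106031.1 = 0.0012072° = 4.346″.

Δλ = 4.35″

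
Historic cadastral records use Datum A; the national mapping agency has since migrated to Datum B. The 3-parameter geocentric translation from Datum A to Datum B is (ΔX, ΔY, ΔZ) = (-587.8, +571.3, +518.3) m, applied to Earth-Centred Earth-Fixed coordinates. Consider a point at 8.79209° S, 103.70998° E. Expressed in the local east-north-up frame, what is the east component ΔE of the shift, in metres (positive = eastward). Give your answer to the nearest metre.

ΔE = 436 m

The local east axis at (φ, λ) is (−sin λ, cos λ, 0), so ΔE = −sin(103.70998°)·(-587.8) + cos(103.70998°)·571.3 = 435.65 m.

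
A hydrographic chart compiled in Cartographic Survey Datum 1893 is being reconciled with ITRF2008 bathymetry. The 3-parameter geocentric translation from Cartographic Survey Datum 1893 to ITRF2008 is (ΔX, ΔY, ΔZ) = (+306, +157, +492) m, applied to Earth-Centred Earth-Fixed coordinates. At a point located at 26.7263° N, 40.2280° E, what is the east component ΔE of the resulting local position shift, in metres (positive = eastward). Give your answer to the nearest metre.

At φ = 26.7263°, λ = 40.2280°: sin φ = 0.449729, cos φ = 0.893165, sin λ = 0.645831, cos λ = 0.763481.
ΔE = −sin λ·ΔX + cos λ·ΔY = −(0.645831)·(306) + (0.763481)·(157) = -77.76 m.

ΔE = -78 m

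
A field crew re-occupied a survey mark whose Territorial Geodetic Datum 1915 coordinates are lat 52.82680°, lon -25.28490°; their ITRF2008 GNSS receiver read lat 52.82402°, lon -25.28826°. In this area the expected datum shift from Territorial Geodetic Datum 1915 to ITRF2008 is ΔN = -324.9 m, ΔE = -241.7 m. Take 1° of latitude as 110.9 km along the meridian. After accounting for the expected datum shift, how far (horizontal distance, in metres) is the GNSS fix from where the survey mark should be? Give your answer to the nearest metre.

23 m

Observed coordinate differences: Δφ = -0.00278°, Δλ = -0.00336°.
Converting to metres (1° lat = 110900 m, cos φ = 0.604226): observed ΔN = -308.3 m, observed ΔE = -225.1 m.
Subtracting the expected shift leaves a residual of -308.3 − (-324.9) = 16.6 m north and -225.1 − (-241.7) = 16.6 m east.
Residual distance = √(16.6² + 16.6²) = 23.4 m.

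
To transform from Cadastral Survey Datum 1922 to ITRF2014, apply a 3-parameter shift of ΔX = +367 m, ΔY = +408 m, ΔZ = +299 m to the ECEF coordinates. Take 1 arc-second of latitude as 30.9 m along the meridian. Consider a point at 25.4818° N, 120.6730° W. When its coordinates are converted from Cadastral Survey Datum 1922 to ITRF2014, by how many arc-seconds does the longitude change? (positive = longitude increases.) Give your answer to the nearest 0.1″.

sin φ = 0.430224, cos φ = 0.902722, sin λ = -0.860093, cos λ = -0.510138.
East component: ΔE = −sin λ·ΔX + cos λ·ΔY = −(-0.860093)(367) + (-0.510138)(408) = 107.52 m.
1° of latitude spans 3600 × 30.90 = 111240 m; at latitude φ, 1° of longitude spans that × cos φ = 100418.8 m, so Δλ = 107.52 / 100418.8 × 3600 = 3.855″.

Δλ = 3.9″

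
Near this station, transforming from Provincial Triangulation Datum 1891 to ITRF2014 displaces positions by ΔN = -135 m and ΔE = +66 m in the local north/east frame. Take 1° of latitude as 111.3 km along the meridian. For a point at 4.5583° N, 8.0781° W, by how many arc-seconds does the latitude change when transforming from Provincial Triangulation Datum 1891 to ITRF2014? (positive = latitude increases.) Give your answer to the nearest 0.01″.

1° of latitude = 111.3 km, so Δφ = -135.0 / 111300 = -0.0012129° = -4.367″.

Δφ = -4.37″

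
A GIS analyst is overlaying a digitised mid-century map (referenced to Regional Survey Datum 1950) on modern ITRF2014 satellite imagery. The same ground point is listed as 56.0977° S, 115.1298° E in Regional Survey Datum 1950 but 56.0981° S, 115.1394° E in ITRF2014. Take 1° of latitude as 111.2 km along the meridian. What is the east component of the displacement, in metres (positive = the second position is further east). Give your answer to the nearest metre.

ΔE = 595 m

Δφ = -56.0981° − -56.0977° = -0.0004°; Δλ = 115.1394° − 115.1298° = +0.0096°.
ΔN = Δφ × 111200 = -44.5 m; ΔE = Δλ × 111200 × cos(-56.0977°) = +0.0096 × 111200 × 0.557778 = 595.4 m.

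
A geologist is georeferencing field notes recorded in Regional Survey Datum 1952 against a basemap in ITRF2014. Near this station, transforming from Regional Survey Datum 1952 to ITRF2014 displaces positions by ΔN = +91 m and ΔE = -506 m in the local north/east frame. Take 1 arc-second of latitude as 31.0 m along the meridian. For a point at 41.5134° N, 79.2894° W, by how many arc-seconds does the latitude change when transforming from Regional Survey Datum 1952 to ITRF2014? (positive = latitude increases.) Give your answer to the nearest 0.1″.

1″ of latitude = 31.00 m, so Δφ = 91.0 / 31.00 = 2.935″.

Δφ = 2.9″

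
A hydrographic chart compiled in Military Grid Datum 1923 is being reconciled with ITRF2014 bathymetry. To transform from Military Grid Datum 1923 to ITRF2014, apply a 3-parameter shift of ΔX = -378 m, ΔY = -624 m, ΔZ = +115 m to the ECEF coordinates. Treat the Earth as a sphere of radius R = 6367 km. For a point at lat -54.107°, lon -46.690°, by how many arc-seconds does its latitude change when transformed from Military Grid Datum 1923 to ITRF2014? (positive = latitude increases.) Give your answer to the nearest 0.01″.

sin φ = -0.810113, cos φ = 0.586273, sin λ = -0.727653, cos λ = 0.685945.
North component: ΔN = −sin φ cos λ·ΔX − sin φ sin λ·ΔY + cos φ·ΔZ = −(-0.810113)(0.685945)(-378) − (-0.810113)(-0.727653)(-624) + (0.586273)(115) = 225.21 m.
1° of latitude spans πR/180 = 111125 m, so Δφ = 225.21 / 111125 × 3600 = 7.296″.

Δφ = 7.30″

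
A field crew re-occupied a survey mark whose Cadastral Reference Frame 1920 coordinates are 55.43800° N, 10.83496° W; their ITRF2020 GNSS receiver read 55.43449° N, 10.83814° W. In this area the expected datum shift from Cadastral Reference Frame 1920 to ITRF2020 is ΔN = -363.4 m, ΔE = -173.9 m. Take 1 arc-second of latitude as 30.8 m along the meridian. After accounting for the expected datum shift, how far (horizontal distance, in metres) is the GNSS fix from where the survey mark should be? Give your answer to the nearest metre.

37 m

Observed coordinate differences: Δφ = -0.00351°, Δλ = -0.00318°.
Converting to metres (1° lat = 110880 m, cos φ = 0.567298): observed ΔN = -389.2 m, observed ΔE = -200.0 m.
Subtracting the expected shift leaves a residual of -389.2 − (-363.4) = -25.8 m north and -200.0 − (-173.9) = -26.1 m east.
Residual distance = √((-25.8)² + (-26.1)²) = 36.7 m.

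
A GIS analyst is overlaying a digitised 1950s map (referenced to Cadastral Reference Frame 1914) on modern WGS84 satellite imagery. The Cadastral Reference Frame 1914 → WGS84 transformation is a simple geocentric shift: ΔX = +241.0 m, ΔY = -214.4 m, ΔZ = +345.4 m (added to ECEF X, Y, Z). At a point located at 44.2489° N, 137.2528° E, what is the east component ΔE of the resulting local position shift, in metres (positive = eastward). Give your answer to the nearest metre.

At φ = 44.2489°, λ = 137.2528°: sin φ = 0.697777, cos φ = 0.716315, sin λ = 0.678765, cos λ = -0.734356.
ΔE = −sin λ·ΔX + cos λ·ΔY = −(0.678765)·(241.0) + (-0.734356)·(-214.4) = -6.14 m.

ΔE = -6 m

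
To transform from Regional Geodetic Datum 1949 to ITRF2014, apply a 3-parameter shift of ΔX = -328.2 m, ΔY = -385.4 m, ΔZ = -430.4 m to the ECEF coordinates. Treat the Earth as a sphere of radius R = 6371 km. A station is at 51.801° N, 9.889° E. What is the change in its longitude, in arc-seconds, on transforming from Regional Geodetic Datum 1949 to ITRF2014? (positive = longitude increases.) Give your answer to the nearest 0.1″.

Δλ = -16.9″

sin φ = 0.785868, cos φ = 0.618395, sin λ = 0.171740, cos λ = 0.985142.
East component: ΔE = −sin λ·ΔX + cos λ·ΔY = −(0.171740)(-328.2) + (0.985142)(-385.4) = -323.31 m.
1° of latitude spans πR/180 = 111195 m; at latitude φ, 1° of longitude spans that × cos φ = 68762.4 m, so Δλ = -323.31 / 68762.4 × 3600 = -16.927″.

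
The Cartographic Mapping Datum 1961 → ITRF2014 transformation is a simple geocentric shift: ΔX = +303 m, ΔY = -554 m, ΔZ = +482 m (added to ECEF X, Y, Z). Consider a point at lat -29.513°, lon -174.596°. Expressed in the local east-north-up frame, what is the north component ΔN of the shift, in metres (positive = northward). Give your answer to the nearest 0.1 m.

At φ = -29.513°, λ = -174.596°: sin φ = -0.492621, cos φ = 0.870244, sin λ = -0.094178, cos λ = -0.995555.
ΔN = −sin φ cos λ·ΔX − sin φ sin λ·ΔY + cos φ·ΔZ = −(-0.492621)(-0.995555)(303) − (-0.492621)(-0.094178)(-554) + (0.870244)(482) = 296.56 m.

ΔN = 296.6 m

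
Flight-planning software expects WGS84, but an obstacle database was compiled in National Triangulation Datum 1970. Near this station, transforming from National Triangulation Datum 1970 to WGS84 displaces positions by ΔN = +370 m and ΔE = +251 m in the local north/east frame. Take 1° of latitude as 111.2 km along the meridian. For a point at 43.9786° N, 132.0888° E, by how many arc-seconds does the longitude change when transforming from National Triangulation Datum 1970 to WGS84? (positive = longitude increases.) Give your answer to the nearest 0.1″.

Δλ = 11.3″

At latitude 43.9786°, cos φ = 0.719599.
1° of longitude at this latitude = 111.2 × cos φ = 80.02 km, so Δλ = 251.0 / 80019.4 = 0.0031367° = 11.292″.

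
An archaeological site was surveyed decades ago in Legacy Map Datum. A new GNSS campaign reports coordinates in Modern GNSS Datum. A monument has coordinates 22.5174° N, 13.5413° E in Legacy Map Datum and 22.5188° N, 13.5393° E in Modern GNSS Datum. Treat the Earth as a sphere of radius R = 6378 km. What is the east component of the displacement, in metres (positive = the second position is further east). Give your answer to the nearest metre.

ΔE = -206 m

Δφ = 22.5188° − 22.5174° = +0.0014°; Δλ = 13.5393° − 13.5413° = -0.0020°.
1° along a meridian = πR/180 = 111317 m.
ΔN = Δφ × 111317 = 155.8 m; ΔE = Δλ × 111317 × cos(22.5174°) = -0.0020 × 111317 × 0.923763 = -205.7 m.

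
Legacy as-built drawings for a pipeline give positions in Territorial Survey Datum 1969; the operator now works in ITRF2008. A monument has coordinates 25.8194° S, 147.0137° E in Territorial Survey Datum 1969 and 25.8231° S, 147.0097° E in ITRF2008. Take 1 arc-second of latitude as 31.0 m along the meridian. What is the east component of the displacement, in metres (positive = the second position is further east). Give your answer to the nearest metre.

ΔE = -402 m

Δφ = -25.8231° − -25.8194° = -0.0037°; Δλ = 147.0097° − 147.0137° = -0.0040°.
1° of latitude = 3600 × 31.00 = 111600 m.
ΔN = Δφ × 111600 = -412.9 m; ΔE = Δλ × 111600 × cos(-25.8194°) = -0.0040 × 111600 × 0.900171 = -401.8 m.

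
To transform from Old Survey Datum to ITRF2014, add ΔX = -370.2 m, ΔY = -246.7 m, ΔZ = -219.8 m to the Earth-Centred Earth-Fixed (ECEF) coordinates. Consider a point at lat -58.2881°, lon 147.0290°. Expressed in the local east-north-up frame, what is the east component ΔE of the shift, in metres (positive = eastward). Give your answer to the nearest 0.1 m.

ΔE = 408.4 m

At φ = -58.2881°, λ = 147.0290°: sin φ = -0.850702, cos φ = 0.525648, sin λ = 0.544214, cos λ = -0.838946.
ΔE = −sin λ·ΔX + cos λ·ΔY = −(0.544214)·(-370.2) + (-0.838946)·(-246.7) = 408.44 m.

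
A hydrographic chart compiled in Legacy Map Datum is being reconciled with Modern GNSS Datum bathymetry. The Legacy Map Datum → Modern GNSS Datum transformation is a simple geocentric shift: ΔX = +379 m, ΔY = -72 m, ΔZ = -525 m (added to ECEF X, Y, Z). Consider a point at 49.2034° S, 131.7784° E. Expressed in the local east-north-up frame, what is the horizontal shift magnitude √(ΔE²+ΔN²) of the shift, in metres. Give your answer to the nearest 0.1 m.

The local east axis at (φ, λ) is (−sin λ, cos λ, 0), so ΔE = −sin(131.7784°)·379 + cos(131.7784°)·(-72) = -234.66 m.
The local north axis is (−sin φ cos λ, −sin φ sin λ, cos φ), giving ΔN = -191.158 − 40.647 − 343.022 = -574.83 m.
Horizontal magnitude = √(ΔE² + ΔN²) = √((-234.66)² + (-574.83)²) = 620.88 m.

620.9 m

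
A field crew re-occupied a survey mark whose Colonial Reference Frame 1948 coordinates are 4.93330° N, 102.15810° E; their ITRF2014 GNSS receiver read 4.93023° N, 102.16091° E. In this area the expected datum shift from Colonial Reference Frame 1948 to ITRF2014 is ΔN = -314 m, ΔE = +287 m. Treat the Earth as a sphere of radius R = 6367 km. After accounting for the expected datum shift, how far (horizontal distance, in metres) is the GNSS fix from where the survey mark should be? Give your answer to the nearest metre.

Observed coordinate differences: Δφ = -0.00307°, Δλ = +0.00281°.
Converting to metres (1° lat = 111125 m, cos φ = 0.996295): observed ΔN = -341.2 m, observed ΔE = 311.1 m.
Subtracting the expected shift leaves a residual of -341.2 − (-314) = -27.2 m north and 311.1 − (287) = 24.1 m east.
Residual distance = √((-27.2)² + 24.1²) = 36.3 m.

36 m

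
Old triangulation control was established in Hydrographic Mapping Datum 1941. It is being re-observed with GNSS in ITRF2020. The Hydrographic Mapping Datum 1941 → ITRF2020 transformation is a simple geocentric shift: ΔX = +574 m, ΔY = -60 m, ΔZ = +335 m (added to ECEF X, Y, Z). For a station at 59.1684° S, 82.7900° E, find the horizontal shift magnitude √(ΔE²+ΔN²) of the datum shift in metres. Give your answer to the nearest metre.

The local east axis at (φ, λ) is (−sin λ, cos λ, 0), so ΔE = −sin(82.7900°)·574 + cos(82.7900°)·(-60) = -576.99 m.
The local north axis is (−sin φ cos λ, −sin φ sin λ, cos φ), giving ΔN = 61.860 − 51.113 + 171.693 = 182.44 m.
Horizontal magnitude = √(ΔE² + ΔN²) = √((-576.99)² + 182.44²) = 605.15 m.

605 m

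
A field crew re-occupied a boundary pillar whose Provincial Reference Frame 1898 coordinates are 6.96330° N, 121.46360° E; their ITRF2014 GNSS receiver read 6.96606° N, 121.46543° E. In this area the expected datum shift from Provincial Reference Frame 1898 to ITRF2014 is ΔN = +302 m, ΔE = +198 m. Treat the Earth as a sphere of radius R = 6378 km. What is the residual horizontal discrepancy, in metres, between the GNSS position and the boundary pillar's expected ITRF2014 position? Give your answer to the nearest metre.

7 m

Observed coordinate differences: Δφ = +0.00276°, Δλ = +0.00183°.
Converting to metres (1° lat = 111317 m, cos φ = 0.992624): observed ΔN = 307.2 m, observed ΔE = 202.2 m.
Subtracting the expected shift leaves a residual of 307.2 − (302) = 5.2 m north and 202.2 − (198) = 4.2 m east.
Residual distance = √(5.2² + 4.2²) = 6.7 m.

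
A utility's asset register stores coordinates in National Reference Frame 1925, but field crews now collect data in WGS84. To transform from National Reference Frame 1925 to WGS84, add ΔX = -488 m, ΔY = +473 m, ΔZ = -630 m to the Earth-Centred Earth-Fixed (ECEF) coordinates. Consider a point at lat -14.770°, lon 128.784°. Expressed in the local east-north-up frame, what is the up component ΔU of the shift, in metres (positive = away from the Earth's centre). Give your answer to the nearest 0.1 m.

The local up (radial) axis is (cos φ cos λ, cos φ sin λ, sin φ), giving ΔU = 295.576 + 356.526 + 160.612 = 812.71 m.

ΔU = 812.7 m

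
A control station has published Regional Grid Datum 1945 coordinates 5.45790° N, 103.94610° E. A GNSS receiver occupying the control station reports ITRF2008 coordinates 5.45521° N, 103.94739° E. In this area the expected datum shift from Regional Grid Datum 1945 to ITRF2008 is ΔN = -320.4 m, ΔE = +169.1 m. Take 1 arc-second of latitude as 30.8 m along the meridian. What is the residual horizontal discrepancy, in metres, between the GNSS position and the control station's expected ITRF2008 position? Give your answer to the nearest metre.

Observed coordinate differences: Δφ = -0.00269°, Δλ = +0.00129°.
Converting to metres (1° lat = 110880 m, cos φ = 0.995466): observed ΔN = -298.3 m, observed ΔE = 142.4 m.
Subtracting the expected shift leaves a residual of -298.3 − (-320.4) = 22.1 m north and 142.4 − (169.1) = -26.7 m east.
Residual distance = √(22.1² + (-26.7)²) = 34.7 m.

35 m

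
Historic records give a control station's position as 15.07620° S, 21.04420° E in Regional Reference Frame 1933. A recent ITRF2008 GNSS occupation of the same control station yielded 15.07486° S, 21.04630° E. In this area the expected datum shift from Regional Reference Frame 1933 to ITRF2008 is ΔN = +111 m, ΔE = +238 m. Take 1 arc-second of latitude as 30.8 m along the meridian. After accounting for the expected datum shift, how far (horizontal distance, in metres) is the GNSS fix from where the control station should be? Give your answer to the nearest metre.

40 m

Observed coordinate differences: Δφ = +0.00134°, Δλ = +0.00210°.
Converting to metres (1° lat = 110880 m, cos φ = 0.965581): observed ΔN = 148.6 m, observed ΔE = 224.8 m.
Subtracting the expected shift leaves a residual of 148.6 − (111) = 37.6 m north and 224.8 − (238) = -13.2 m east.
Residual distance = √(37.6² + (-13.2)²) = 39.8 m.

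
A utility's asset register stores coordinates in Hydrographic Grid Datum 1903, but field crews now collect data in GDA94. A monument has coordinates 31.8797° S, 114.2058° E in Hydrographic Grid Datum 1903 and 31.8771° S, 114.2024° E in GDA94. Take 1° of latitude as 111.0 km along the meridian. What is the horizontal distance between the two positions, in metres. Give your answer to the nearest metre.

431 m

Δφ = -31.8771° − -31.8797° = +0.0026°; Δλ = 114.2024° − 114.2058° = -0.0034°.
ΔN = Δφ × 111000 = 288.6 m; ΔE = Δλ × 111000 × cos(-31.8797°) = -0.0034 × 111000 × 0.849159 = -320.5 m.
Distance = √(ΔE² + ΔN²) = √((-320.5)² + 288.6²) = 431.3 m.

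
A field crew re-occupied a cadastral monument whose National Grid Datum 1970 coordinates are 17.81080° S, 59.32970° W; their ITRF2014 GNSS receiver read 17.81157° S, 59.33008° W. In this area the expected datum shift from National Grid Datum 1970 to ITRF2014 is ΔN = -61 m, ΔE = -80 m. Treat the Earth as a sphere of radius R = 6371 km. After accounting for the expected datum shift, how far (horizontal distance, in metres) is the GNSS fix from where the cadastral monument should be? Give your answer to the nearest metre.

Observed coordinate differences: Δφ = -0.00077°, Δλ = -0.00038°.
Converting to metres (1° lat = 111195 m, cos φ = 0.952072): observed ΔN = -85.6 m, observed ΔE = -40.2 m.
Subtracting the expected shift leaves a residual of -85.6 − (-61) = -24.6 m north and -40.2 − (-80) = 39.8 m east.
Residual distance = √((-24.6)² + 39.8²) = 46.8 m.

47 m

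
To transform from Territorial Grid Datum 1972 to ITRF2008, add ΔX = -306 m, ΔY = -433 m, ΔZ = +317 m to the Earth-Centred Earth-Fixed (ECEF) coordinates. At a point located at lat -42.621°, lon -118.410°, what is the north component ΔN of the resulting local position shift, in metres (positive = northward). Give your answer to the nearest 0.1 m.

ΔN = 589.7 m

At φ = -42.621°, λ = -118.410°: sin φ = -0.677146, cos φ = 0.735849, sin λ = -0.879566, cos λ = -0.475778.
ΔN = −sin φ cos λ·ΔX − sin φ sin λ·ΔY + cos φ·ΔZ = −(-0.677146)(-0.475778)(-306) − (-0.677146)(-0.879566)(-433) + (0.735849)(317) = 589.74 m.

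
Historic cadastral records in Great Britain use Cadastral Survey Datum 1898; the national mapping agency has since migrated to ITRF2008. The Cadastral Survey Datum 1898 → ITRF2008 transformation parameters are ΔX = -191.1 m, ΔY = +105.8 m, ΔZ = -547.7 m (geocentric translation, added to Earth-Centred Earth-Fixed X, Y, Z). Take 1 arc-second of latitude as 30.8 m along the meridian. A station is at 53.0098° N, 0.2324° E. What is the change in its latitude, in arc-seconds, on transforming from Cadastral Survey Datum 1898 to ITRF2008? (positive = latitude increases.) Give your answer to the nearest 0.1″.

Δφ = -5.8″

sin φ = 0.798738, cos φ = 0.601678, sin λ = 0.004056, cos λ = 0.999992.
North component: ΔN = −sin φ cos λ·ΔX − sin φ sin λ·ΔY + cos φ·ΔZ = −(0.798738)(0.999992)(-191.1) − (0.798738)(0.004056)(105.8) + (0.601678)(-547.7) = -177.24 m.
1° of latitude spans 3600 × 30.80 = 110880 m, so Δφ = -177.24 / 110880 × 3600 = -5.755″.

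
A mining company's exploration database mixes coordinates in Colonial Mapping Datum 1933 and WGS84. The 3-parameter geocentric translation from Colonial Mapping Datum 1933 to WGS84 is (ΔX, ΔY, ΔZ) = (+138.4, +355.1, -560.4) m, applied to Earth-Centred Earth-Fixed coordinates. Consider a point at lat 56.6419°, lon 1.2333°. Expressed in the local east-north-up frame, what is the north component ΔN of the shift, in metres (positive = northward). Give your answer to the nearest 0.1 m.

At φ = 56.6419°, λ = 1.2333°: sin φ = 0.835250, cos φ = 0.549870, sin λ = 0.021523, cos λ = 0.999768.
ΔN = −sin φ cos λ·ΔX − sin φ sin λ·ΔY + cos φ·ΔZ = −(0.835250)(0.999768)(138.4) − (0.835250)(0.021523)(355.1) + (0.549870)(-560.4) = -430.10 m.

ΔN = -430.1 m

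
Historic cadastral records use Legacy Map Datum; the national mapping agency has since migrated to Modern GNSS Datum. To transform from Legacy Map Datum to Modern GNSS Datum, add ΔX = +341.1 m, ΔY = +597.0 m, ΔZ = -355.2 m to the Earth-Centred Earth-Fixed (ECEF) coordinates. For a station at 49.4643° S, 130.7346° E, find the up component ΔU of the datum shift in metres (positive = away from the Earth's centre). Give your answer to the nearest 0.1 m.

ΔU = 419.3 m

The local up (radial) axis is (cos φ cos λ, cos φ sin λ, sin φ), giving ΔU = -144.664 + 294.006 + 269.952 = 419.29 m.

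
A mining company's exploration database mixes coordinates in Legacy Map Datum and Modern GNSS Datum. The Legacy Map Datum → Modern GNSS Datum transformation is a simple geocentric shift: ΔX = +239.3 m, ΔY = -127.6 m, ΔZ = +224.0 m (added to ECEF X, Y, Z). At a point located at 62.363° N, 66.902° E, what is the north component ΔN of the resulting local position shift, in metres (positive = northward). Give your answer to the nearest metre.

ΔN = 125 m

At φ = 62.363°, λ = 66.902°: sin φ = 0.885904, cos φ = 0.463868, sin λ = 0.919835, cos λ = 0.392305.
ΔN = −sin φ cos λ·ΔX − sin φ sin λ·ΔY + cos φ·ΔZ = −(0.885904)(0.392305)(239.3) − (0.885904)(0.919835)(-127.6) + (0.463868)(224.0) = 124.72 m.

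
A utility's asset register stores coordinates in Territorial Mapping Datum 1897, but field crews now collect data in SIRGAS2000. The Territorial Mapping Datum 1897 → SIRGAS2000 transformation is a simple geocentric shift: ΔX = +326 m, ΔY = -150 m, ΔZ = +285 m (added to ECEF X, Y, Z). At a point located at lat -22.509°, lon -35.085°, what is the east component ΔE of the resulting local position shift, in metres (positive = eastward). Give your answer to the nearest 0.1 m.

ΔE = 64.6 m

The local east axis at (φ, λ) is (−sin λ, cos λ, 0), so ΔE = −sin(-35.085°)·326 + cos(-35.085°)·(-150) = 64.64 m.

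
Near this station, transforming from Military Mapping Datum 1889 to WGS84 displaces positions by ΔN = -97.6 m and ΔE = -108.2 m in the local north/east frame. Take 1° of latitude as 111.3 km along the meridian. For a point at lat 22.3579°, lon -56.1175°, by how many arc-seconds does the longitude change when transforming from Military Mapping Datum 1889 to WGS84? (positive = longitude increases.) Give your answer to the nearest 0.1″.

At latitude 22.3579°, cos φ = 0.924826.
1° of longitude at this latitude = 111.3 × cos φ = 102.93 km, so Δλ = -108.2 / 102933.1 = -0.0010512° = -3.784″.

Δλ = -3.8″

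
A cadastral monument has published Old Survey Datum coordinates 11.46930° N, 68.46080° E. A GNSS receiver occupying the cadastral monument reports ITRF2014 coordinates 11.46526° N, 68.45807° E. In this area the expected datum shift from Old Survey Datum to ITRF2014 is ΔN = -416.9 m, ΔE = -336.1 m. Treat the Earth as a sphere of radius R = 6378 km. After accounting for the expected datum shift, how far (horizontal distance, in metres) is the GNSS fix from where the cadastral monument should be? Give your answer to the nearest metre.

50 m

Observed coordinate differences: Δφ = -0.00404°, Δλ = -0.00273°.
Converting to metres (1° lat = 111317 m, cos φ = 0.980031): observed ΔN = -449.7 m, observed ΔE = -297.8 m.
Subtracting the expected shift leaves a residual of -449.7 − (-416.9) = -32.8 m north and -297.8 − (-336.1) = 38.3 m east.
Residual distance = √((-32.8)² + 38.3²) = 50.4 m.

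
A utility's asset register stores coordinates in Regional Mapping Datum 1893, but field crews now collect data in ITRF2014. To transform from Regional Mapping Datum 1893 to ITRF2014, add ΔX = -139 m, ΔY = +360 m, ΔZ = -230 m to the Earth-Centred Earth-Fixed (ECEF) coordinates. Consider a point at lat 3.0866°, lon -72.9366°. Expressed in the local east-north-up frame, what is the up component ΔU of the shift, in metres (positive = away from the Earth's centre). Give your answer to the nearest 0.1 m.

At φ = 3.0866°, λ = -72.9366°: sin φ = 0.053845, cos φ = 0.998549, sin λ = -0.955981, cos λ = 0.293430.
ΔU = cos φ cos λ·ΔX + cos φ sin λ·ΔY + sin φ·ΔZ = (0.998549)(0.293430)(-139) + (0.998549)(-0.955981)(360) + (0.053845)(-230) = -396.77 m.

ΔU = -396.8 m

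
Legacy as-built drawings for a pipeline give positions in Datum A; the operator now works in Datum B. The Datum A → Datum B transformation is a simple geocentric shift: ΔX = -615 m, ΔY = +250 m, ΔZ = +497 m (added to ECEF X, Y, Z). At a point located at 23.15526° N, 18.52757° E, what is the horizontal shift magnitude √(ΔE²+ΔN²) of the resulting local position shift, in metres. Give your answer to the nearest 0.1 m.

784.9 m

At φ = 23.15526°, λ = 18.52757°: sin φ = 0.393224, cos φ = 0.919443, sin λ = 0.317761, cos λ = 0.948171.
ΔE = −sin λ·ΔX + cos λ·ΔY = −(0.317761)·(-615) + (0.948171)·(250) = 432.47 m.
ΔN = −sin φ cos λ·ΔX − sin φ sin λ·ΔY + cos φ·ΔZ = −(0.393224)(0.948171)(-615) − (0.393224)(0.317761)(250) + (0.919443)(497) = 655.02 m.
Horizontal magnitude = √(ΔE² + ΔN²) = √(432.47² + 655.02²) = 784.91 m.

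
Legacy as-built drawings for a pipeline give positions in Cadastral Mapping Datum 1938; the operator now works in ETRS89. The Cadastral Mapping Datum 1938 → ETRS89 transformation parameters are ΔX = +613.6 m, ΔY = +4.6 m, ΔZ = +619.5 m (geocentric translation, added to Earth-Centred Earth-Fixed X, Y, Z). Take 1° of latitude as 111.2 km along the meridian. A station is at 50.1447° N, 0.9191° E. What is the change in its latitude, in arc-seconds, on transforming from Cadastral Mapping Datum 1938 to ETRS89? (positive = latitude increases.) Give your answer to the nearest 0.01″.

sin φ = 0.767665, cos φ = 0.640851, sin λ = 0.016041, cos λ = 0.999871.
North component: ΔN = −sin φ cos λ·ΔX − sin φ sin λ·ΔY + cos φ·ΔZ = −(0.767665)(0.999871)(613.6) − (0.767665)(0.016041)(4.6) + (0.640851)(619.5) = -74.03 m.
1° of latitude spans 111200 m, so Δφ = -74.03 / 111200 × 3600 = -2.397″.

Δφ = -2.40″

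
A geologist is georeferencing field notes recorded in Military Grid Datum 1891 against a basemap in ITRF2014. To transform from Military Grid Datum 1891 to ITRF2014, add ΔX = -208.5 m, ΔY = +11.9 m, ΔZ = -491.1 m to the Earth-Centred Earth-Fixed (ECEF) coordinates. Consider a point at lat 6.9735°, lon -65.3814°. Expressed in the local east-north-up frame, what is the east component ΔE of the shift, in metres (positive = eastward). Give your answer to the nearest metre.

The local east axis at (φ, λ) is (−sin λ, cos λ, 0), so ΔE = −sin(-65.3814°)·(-208.5) + cos(-65.3814°)·11.9 = -184.59 m.

ΔE = -185 m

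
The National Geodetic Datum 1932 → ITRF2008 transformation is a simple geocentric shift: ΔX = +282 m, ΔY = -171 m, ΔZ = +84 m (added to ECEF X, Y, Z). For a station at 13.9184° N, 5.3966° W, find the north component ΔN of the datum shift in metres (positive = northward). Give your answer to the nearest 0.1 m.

The local north axis is (−sin φ cos λ, −sin φ sin λ, cos φ), giving ΔN = -67.532 − 3.868 + 81.534 = 10.13 m.

ΔN = 10.1 m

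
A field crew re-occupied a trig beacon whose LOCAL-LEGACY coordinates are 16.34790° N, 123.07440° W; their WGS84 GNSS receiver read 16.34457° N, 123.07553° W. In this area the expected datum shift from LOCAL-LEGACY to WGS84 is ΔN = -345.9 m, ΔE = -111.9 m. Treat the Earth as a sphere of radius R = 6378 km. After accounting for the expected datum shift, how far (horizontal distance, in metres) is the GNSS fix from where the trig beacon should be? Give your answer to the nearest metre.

Observed coordinate differences: Δφ = -0.00333°, Δλ = -0.00113°.
Converting to metres (1° lat = 111317 m, cos φ = 0.959570): observed ΔN = -370.7 m, observed ΔE = -120.7 m.
Subtracting the expected shift leaves a residual of -370.7 − (-345.9) = -24.8 m north and -120.7 − (-111.9) = -8.8 m east.
Residual distance = √((-24.8)² + (-8.8)²) = 26.3 m.

26 m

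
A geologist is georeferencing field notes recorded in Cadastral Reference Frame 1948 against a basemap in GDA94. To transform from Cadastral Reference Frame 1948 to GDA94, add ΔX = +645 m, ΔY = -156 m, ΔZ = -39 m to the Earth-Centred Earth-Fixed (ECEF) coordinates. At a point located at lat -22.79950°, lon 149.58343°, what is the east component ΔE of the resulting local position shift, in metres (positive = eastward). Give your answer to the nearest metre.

At φ = -22.79950°, λ = 149.58343°: sin φ = -0.387508, cos φ = 0.921867, sin λ = 0.506283, cos λ = -0.862367.
ΔE = −sin λ·ΔX + cos λ·ΔY = −(0.506283)·(645) + (-0.862367)·(-156) = -192.02 m.

ΔE = -192 m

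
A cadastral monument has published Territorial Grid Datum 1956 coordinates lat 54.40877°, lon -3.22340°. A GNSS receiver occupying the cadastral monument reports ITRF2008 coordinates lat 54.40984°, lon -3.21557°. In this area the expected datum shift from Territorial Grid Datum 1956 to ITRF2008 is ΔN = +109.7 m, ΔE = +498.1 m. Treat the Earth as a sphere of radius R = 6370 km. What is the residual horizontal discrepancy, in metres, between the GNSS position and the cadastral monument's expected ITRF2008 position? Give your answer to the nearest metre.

13 m

Observed coordinate differences: Δφ = +0.00107°, Δλ = +0.00783°.
Converting to metres (1° lat = 111177 m, cos φ = 0.581999): observed ΔN = 119.0 m, observed ΔE = 506.6 m.
Subtracting the expected shift leaves a residual of 119.0 − (109.7) = 9.3 m north and 506.6 − (498.1) = 8.5 m east.
Residual distance = √(9.3² + 8.5²) = 12.6 m.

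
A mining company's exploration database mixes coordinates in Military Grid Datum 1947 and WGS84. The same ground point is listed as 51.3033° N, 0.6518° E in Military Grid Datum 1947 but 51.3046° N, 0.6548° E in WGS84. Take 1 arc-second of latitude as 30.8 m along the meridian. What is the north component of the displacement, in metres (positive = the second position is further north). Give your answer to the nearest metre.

Δφ = 51.3046° − 51.3033° = +0.0013°; Δλ = 0.6548° − 0.6518° = +0.0030°.
1° of latitude = 3600 × 30.80 = 110880 m.
ΔN = Δφ × 110880 = 144.1 m; ΔE = Δλ × 110880 × cos(51.3033°) = +0.0030 × 110880 × 0.625198 = 208.0 m.

ΔN = 144 m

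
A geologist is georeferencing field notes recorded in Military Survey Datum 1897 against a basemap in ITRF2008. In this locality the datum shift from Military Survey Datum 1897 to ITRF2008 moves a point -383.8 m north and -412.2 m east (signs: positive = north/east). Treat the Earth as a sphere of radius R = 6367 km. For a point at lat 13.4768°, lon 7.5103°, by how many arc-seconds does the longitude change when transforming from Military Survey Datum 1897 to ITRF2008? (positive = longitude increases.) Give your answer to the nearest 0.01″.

At latitude 13.4768°, cos φ = 0.972464.
One radian of longitude at latitude φ spans R cos φ, so Δλ = ΔE / (R cos φ) = -412.2 / (6367000 × 0.972464) = -6.6573e-05 rad = -13.732″.

Δλ = -13.73″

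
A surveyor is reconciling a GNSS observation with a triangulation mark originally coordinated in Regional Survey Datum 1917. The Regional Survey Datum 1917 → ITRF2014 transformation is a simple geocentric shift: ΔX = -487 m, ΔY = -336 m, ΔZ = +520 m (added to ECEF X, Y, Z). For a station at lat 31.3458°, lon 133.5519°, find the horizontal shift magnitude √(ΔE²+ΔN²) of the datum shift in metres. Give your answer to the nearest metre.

706 m

The local east axis at (φ, λ) is (−sin λ, cos λ, 0), so ΔE = −sin(133.5519°)·(-487) + cos(133.5519°)·(-336) = 584.46 m.
The local north axis is (−sin φ cos λ, −sin φ sin λ, cos φ), giving ΔN = -174.553 + 126.678 + 444.103 = 396.23 m.
Horizontal magnitude = √(ΔE² + ΔN²) = √(584.46² + 396.23²) = 706.11 m.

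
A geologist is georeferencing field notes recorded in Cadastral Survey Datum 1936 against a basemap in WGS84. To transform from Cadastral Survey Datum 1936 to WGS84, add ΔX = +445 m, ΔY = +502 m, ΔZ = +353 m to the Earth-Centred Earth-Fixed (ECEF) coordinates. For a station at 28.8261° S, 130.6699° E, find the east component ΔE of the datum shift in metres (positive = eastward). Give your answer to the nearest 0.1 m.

ΔE = -664.7 m

The local east axis at (φ, λ) is (−sin λ, cos λ, 0), so ΔE = −sin(130.6699°)·445 + cos(130.6699°)·502 = -664.68 m.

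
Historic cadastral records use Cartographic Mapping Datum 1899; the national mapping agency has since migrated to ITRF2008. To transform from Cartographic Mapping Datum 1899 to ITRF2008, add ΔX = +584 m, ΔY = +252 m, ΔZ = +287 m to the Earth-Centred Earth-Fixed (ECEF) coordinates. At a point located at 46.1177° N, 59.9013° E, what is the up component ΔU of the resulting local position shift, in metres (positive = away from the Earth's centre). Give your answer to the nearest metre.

The local up (radial) axis is (cos φ cos λ, cos φ sin λ, sin φ), giving ΔU = 203.012 + 151.128 + 206.860 = 561.00 m.

ΔU = 561 m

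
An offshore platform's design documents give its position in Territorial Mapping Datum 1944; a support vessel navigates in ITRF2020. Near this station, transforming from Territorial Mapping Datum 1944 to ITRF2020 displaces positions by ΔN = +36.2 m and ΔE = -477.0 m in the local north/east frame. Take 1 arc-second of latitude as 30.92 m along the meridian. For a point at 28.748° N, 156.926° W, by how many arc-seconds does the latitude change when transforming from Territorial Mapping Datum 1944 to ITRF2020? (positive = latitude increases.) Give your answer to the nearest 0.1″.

1″ of latitude = 30.92 m, so Δφ = 36.2 / 30.92 = 1.171″.

Δφ = 1.2″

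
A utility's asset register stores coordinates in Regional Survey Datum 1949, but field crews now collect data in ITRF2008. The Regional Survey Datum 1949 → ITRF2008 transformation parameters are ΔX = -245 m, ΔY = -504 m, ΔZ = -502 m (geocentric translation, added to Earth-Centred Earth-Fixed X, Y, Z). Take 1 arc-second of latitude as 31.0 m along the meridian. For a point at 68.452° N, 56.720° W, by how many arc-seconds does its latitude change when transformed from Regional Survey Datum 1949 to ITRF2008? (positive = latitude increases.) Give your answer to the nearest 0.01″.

sin φ = 0.930110, cos φ = 0.367281, sin λ = -0.835999, cos λ = 0.548731.
North component: ΔN = −sin φ cos λ·ΔX − sin φ sin λ·ΔY + cos φ·ΔZ = −(0.930110)(0.548731)(-245) − (0.930110)(-0.835999)(-504) + (0.367281)(-502) = -451.23 m.
1° of latitude spans 3600 × 31.00 = 111600 m, so Δφ = -451.23 / 111600 × 3600 = -14.556″.

Δφ = -14.56″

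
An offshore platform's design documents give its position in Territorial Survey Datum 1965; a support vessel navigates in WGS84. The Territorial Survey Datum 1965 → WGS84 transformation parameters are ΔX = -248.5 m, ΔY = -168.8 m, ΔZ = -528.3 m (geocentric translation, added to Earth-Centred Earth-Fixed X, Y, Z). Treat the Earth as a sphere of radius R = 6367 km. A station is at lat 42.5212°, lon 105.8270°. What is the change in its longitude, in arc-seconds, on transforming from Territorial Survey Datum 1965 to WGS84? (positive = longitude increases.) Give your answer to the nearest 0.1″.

Δλ = 12.5″

sin φ = 0.675863, cos φ = 0.737027, sin λ = 0.962090, cos λ = -0.272734.
East component: ΔE = −sin λ·ΔX + cos λ·ΔY = −(0.962090)(-248.5) + (-0.272734)(-168.8) = 285.12 m.
1° of latitude spans πR/180 = 111125 m; at latitude φ, 1° of longitude spans that × cos φ = 81902.2 m, so Δλ = 285.12 / 81902.2 × 3600 = 12.532″.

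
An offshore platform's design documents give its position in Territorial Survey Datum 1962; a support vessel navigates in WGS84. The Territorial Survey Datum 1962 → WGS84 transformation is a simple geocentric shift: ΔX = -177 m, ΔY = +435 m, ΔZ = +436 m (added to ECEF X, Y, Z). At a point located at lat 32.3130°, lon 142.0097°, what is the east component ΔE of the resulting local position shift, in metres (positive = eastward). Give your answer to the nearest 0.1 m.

ΔE = -233.9 m

The local east axis at (φ, λ) is (−sin λ, cos λ, 0), so ΔE = −sin(142.0097°)·(-177) + cos(142.0097°)·435 = -233.88 m.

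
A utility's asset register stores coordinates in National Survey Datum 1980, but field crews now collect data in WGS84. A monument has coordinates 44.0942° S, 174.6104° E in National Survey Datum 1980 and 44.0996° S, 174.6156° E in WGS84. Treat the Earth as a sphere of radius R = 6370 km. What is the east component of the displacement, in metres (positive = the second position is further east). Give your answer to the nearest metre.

ΔE = 415 m

Δφ = -44.0996° − -44.0942° = -0.0054°; Δλ = 174.6156° − 174.6104° = +0.0052°.
1° along a meridian = πR/180 = 111177 m.
ΔN = Δφ × 111177 = -600.4 m; ΔE = Δλ × 111177 × cos(-44.0942°) = +0.0052 × 111177 × 0.718197 = 415.2 m.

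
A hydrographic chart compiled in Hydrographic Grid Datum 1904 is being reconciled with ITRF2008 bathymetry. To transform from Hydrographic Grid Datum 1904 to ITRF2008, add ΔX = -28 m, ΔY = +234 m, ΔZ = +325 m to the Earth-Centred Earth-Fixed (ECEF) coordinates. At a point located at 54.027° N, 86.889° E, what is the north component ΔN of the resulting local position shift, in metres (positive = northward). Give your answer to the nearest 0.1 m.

ΔN = 3.0 m

At φ = 54.027°, λ = 86.889°: sin φ = 0.809294, cos φ = 0.587404, sin λ = 0.998526, cos λ = 0.054271.
ΔN = −sin φ cos λ·ΔX − sin φ sin λ·ΔY + cos φ·ΔZ = −(0.809294)(0.054271)(-28) − (0.809294)(0.998526)(234) + (0.587404)(325) = 3.04 m.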